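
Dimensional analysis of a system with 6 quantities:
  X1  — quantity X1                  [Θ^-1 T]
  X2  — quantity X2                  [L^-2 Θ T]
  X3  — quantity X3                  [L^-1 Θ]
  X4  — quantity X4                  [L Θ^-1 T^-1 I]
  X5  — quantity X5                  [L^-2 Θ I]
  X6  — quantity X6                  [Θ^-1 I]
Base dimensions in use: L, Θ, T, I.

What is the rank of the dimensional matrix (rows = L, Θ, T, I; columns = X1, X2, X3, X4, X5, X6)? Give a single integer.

Exponent matrix [L,Θ,T,I] × [X1,X2,X3,X4,X5,X6]:
  L: [ 0 -2 -1  1 -2  0]
  Θ: [-1  1  1 -1  1 -1]
  T: [ 1  1  0 -1  0  0]
  I: [ 0  0  0  1  1  1]
RREF → pivots at {X1,X2,X4} ⇒ r = 3

3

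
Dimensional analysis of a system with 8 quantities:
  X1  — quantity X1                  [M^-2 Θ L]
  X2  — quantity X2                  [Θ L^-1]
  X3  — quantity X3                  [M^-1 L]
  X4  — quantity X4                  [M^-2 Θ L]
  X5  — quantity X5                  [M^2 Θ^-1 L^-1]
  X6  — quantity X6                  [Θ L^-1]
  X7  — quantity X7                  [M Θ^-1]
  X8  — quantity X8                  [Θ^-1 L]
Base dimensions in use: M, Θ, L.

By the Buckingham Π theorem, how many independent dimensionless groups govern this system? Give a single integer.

6

Write exponents as rows M,Θ,L / cols X1,X2,X3,X4,X5,X6,X7,X8:
  M: [-2  0 -1 -2  2  0  1  0]
  Θ: [ 1  1  0  1 -1  1 -1 -1]
  L: [ 1 -1  1  1 -1 -1  0  1]
Echelon form has 2 nonzero rows (pivots: X1,X2)
Π count = n − r = 8 − 2 = 6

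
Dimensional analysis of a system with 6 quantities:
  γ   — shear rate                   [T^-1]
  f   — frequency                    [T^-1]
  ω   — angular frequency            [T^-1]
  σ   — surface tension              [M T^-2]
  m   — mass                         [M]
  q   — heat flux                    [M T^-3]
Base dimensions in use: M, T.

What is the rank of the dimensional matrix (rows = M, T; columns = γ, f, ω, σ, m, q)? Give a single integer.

2

Dimensional matrix (M×T by γ×f×ω×σ×m×q):
  M: [ 0  0  0  1  1  1]
  T: [-1 -1 -1 -2  0 -3]
Echelon form has 2 nonzero rows (pivots: γ,σ)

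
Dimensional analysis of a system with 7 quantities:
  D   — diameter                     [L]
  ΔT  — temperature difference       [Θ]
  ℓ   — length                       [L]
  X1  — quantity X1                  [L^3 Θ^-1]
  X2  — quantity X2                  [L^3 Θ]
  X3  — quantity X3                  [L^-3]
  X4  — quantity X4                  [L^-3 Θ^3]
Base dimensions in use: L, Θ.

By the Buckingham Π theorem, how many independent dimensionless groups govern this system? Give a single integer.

Dimensional matrix (L×Θ by D×ΔT×ℓ×X1×X2×X3×X4):
  L: [ 1  0  1  3  3 -3 -3]
  Θ: [ 0  1  0 -1  1  0  3]
Echelon form has 2 nonzero rows (pivots: D,ΔT)
7 vars − rank 2 = 5 Π groups

5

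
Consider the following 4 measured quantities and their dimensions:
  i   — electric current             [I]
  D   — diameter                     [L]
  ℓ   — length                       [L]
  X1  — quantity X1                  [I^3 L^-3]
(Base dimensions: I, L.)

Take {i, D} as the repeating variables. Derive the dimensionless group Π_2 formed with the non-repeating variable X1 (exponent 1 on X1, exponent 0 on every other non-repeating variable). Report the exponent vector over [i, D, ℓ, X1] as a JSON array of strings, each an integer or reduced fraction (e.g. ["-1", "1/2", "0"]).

Dimensional matrix (I×L by i×D×ℓ×X1):
  I: [ 1  0  0  3]
  L: [ 0  1  1 -3]
Row reduction gives pivot columns i,D; rank = 2
Pivot set = {i,D}, free = {ℓ,X1}
RREF:
  r0: [   1    0    0    3]
  r1: [   0    1    1   -3]
Fix exponent of X1 at 1, ℓ at 0; solve each RREF row for its pivot's exponent:
  r0: exp(i) + (3)·1 = 0 ⇒ exp(i) = -3
  r1: exp(D) + (-3)·1 = 0 ⇒ exp(D) = 3
Π_2 = i^-3 · D^3 · X1

["-3", "3", "0", "1"]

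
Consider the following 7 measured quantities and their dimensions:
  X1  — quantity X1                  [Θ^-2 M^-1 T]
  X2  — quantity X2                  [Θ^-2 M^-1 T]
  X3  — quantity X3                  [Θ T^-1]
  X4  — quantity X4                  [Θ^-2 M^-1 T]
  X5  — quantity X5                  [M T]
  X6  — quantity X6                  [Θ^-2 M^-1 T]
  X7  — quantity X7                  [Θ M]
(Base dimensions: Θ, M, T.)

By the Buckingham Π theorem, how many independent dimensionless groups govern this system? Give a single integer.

Dimensional matrix (Θ×M×T by X1×X2×X3×X4×X5×X6×X7):
  Θ: [-2 -2  1 -2  0 -2  1]
  M: [-1 -1  0 -1  1 -1  1]
  T: [ 1  1 -1  1  1  1  0]
RREF → pivots at {X1,X3} ⇒ r = 2
Π count = n − r = 7 − 2 = 5

5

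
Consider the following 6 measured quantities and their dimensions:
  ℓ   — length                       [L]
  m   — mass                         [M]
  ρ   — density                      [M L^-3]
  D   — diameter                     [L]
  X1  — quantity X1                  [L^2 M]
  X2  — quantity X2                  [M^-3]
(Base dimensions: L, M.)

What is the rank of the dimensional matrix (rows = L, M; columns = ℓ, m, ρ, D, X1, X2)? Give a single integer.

Write exponents as rows L,M / cols ℓ,m,ρ,D,X1,X2:
  L: [ 1  0 -3  1  2  0]
  M: [ 0  1  1  0  1 -3]
Row reduction gives pivot columns ℓ,m; rank = 2

2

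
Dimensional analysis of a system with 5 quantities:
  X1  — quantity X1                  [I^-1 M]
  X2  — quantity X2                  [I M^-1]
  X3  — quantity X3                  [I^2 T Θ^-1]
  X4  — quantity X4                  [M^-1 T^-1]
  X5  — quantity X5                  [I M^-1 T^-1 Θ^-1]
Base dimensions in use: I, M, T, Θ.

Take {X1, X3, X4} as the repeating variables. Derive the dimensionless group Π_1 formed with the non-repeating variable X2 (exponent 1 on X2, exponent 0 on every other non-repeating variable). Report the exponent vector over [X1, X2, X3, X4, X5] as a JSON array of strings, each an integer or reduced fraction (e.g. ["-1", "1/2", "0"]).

["1", "1", "0", "0", "0"]

Write exponents as rows I,M,T,Θ / cols X1,X2,X3,X4,X5:
  I: [-1  1  2  0  1]
  M: [ 1 -1  0 -1 -1]
  T: [ 0  0  1 -1 -1]
  Θ: [ 0  0 -1  0 -1]
RREF → pivots at {X1,X3,X4} ⇒ r = 3
Pivot set = {X1,X3,X4}, free = {X2,X5}
RREF:
  r0: [   1   -1    0    0    1]
  r1: [   0    0    1    0    1]
  r2: [   0    0    0    1    2]
  r3: [   0    0    0    0    0]
Fix exponent of X2 at 1, X5 at 0; solve each RREF row for its pivot's exponent:
  r0: exp(X1) + (-1)·1 = 0 ⇒ exp(X1) = 1
  r1: exp(X3) + (0)·1 = 0 ⇒ exp(X3) = 0
  r2: exp(X4) + (0)·1 = 0 ⇒ exp(X4) = 0
Π_1 = X1 · X2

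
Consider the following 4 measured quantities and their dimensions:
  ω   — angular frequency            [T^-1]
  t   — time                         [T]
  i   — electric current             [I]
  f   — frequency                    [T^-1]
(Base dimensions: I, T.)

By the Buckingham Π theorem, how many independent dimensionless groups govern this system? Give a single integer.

2

Dimensional matrix (I×T by ω×t×i×f):
  I: [ 0  0  1  0]
  T: [-1  1  0 -1]
Echelon form has 2 nonzero rows (pivots: ω,i)
n=4, r=2 ⇒ 2 dimensionless groups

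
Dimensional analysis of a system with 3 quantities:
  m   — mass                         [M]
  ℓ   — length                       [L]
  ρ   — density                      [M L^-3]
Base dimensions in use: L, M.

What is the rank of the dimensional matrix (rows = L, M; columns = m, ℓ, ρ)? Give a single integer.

2

Exponent matrix [L,M] × [m,ℓ,ρ]:
  L: [ 0  1 -3]
  M: [ 1  0  1]
Row reduction gives pivot columns m,ℓ; rank = 2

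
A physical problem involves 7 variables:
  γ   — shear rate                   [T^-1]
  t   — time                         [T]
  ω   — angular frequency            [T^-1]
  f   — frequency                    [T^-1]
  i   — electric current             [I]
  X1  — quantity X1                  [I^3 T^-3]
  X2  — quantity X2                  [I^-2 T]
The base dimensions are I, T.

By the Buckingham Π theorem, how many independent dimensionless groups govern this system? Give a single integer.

5

Write exponents as rows I,T / cols γ,t,ω,f,i,X1,X2:
  I: [ 0  0  0  0  1  3 -2]
  T: [-1  1 -1 -1  0 -3  1]
Echelon form has 2 nonzero rows (pivots: γ,i)
7 vars − rank 2 = 5 Π groups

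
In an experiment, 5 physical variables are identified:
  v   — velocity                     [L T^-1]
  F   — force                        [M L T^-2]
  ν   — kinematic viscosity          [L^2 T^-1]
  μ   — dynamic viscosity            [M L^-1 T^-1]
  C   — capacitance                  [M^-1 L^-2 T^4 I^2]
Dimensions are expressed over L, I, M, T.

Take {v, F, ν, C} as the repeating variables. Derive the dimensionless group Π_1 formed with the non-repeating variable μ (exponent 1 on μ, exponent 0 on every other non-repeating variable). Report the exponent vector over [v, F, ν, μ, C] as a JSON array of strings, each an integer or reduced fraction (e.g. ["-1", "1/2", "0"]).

Exponent matrix [L,I,M,T] × [v,F,ν,μ,C]:
  L: [ 1  1  2 -1 -2]
  I: [ 0  0  0  0  2]
  M: [ 0  1  0  1 -1]
  T: [-1 -2 -1 -1  4]
Echelon form has 4 nonzero rows (pivots: v,F,ν,C)
Pivot set = {v,F,ν,C}, free = {μ}
RREF:
  r0: [   1    0    0    0    0]
  r1: [   0    1    0    1    0]
  r2: [   0    0    1   -1    0]
  r3: [   0    0    0    0    1]
Fix exponent of μ at 1; solve each RREF row for its pivot's exponent:
  r0: exp(v) + (0)·1 = 0 ⇒ exp(v) = 0
  r1: exp(F) + (1)·1 = 0 ⇒ exp(F) = -1
  r2: exp(ν) + (-1)·1 = 0 ⇒ exp(ν) = 1
  r3: exp(C) + (0)·1 = 0 ⇒ exp(C) = 0
Π_1 = F^-1 · ν · μ

["0", "-1", "1", "1", "0"]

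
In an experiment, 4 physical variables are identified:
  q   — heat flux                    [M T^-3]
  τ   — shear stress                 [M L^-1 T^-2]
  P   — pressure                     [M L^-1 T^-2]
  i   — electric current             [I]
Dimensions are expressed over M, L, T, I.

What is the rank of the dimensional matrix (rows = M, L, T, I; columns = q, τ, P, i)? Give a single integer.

3

Exponent matrix [M,L,T,I] × [q,τ,P,i]:
  M: [ 1  1  1  0]
  L: [ 0 -1 -1  0]
  T: [-3 -2 -2  0]
  I: [ 0  0  0  1]
Echelon form has 3 nonzero rows (pivots: q,τ,i)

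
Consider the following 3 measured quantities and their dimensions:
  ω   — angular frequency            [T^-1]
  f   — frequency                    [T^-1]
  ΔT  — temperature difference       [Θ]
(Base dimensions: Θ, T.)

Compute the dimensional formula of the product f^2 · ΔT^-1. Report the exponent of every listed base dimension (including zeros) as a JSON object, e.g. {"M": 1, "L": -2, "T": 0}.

Write exponents as rows Θ,T / cols ω,f,ΔT:
  Θ: [ 0  0  1]
  T: [-1 -1  0]
  [Θ]: (2)·0+(-1)·1 = -1
  [T]: (2)·-1+(-1)·0 = -2
⇒ Θ^-1 T^-2

{"Θ": -1, "T": -2}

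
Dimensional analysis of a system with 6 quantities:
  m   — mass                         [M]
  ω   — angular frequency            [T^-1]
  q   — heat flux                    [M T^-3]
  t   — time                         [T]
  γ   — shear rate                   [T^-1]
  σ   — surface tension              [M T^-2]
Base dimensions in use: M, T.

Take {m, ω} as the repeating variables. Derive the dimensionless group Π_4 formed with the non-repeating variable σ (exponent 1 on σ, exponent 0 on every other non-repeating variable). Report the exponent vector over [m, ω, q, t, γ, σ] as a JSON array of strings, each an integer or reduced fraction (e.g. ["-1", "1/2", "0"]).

Write exponents as rows M,T / cols m,ω,q,t,γ,σ:
  M: [ 1  0  1  0  0  1]
  T: [ 0 -1 -3  1 -1 -2]
Row reduction gives pivot columns m,ω; rank = 2
Pivot set = {m,ω}, free = {q,t,γ,σ}
RREF:
  r0: [   1    0    1    0    0    1]
  r1: [   0    1    3   -1    1    2]
Fix exponent of σ at 1, q at 0, t at 0, γ at 0; solve each RREF row for its pivot's exponent:
  r0: exp(m) + (1)·1 = 0 ⇒ exp(m) = -1
  r1: exp(ω) + (2)·1 = 0 ⇒ exp(ω) = -2
Π_4 = m^-1 · ω^-2 · σ

["-1", "-2", "0", "0", "0", "1"]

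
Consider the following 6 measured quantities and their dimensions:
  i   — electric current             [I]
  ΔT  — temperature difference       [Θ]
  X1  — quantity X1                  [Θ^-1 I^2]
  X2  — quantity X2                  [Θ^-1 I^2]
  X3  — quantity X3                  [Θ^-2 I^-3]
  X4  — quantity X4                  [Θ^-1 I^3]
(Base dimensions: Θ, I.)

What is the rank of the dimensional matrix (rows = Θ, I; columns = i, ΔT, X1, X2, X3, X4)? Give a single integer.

Write exponents as rows Θ,I / cols i,ΔT,X1,X2,X3,X4:
  Θ: [ 0  1 -1 -1 -2 -1]
  I: [ 1  0  2  2 -3  3]
Echelon form has 2 nonzero rows (pivots: i,ΔT)

2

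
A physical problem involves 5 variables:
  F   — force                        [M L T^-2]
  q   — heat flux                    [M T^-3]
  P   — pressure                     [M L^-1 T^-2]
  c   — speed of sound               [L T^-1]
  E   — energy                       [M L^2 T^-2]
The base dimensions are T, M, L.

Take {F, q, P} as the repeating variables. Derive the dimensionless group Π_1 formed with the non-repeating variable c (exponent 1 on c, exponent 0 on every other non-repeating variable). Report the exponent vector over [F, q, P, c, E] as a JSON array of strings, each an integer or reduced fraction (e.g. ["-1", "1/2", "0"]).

["0", "-1", "1", "1", "0"]

Write exponents as rows T,M,L / cols F,q,P,c,E:
  T: [-2 -3 -2 -1 -2]
  M: [ 1  1  1  0  1]
  L: [ 1  0 -1  1  2]
Echelon form has 3 nonzero rows (pivots: F,q,P)
Repeat: F,q,P; free: c,E
RREF:
  r0: [   1    0    0    0  3/2]
  r1: [   0    1    0    1    0]
  r2: [   0    0    1   -1 -1/2]
Fix exponent of c at 1, E at 0; solve each RREF row for its pivot's exponent:
  r0: exp(F) + (0)·1 = 0 ⇒ exp(F) = 0
  r1: exp(q) + (1)·1 = 0 ⇒ exp(q) = -1
  r2: exp(P) + (-1)·1 = 0 ⇒ exp(P) = 1
Π_1 = q^-1 · P · c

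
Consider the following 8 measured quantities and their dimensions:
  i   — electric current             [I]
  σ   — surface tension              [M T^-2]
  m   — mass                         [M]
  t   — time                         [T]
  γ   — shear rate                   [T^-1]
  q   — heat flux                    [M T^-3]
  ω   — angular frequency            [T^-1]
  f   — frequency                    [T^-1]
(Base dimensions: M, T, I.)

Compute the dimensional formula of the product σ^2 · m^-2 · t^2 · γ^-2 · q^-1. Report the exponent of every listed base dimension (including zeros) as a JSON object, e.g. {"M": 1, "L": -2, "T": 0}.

Write exponents as rows M,T,I / cols i,σ,m,t,γ,q,ω,f:
  M: [ 0  1  1  0  0  1  0  0]
  T: [ 0 -2  0  1 -1 -3 -1 -1]
  I: [ 1  0  0  0  0  0  0  0]
  [M]: (2)·1+(-2)·1+(2)·0+(-2)·0+(-1)·1 = -1
  [T]: (2)·-2+(-2)·0+(2)·1+(-2)·-1+(-1)·-3 = 3
  [I]: (2)·0+(-2)·0+(2)·0+(-2)·0+(-1)·0 = 0
⇒ M^-1 T^3

{"M": -1, "T": 3, "I": 0}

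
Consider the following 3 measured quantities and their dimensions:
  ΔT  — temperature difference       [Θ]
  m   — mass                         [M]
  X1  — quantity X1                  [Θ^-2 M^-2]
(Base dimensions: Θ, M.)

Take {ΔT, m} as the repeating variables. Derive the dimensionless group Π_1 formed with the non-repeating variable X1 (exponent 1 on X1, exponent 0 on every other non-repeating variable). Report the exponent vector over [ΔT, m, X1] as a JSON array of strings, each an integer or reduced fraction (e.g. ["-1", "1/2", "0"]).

["2", "2", "1"]

Dimensional matrix (Θ×M by ΔT×m×X1):
  Θ: [ 1  0 -2]
  M: [ 0  1 -2]
RREF → pivots at {ΔT,m} ⇒ r = 2
Repeat: ΔT,m; free: X1
RREF:
  r0: [   1    0   -2]
  r1: [   0    1   -2]
Fix exponent of X1 at 1; solve each RREF row for its pivot's exponent:
  r0: exp(ΔT) + (-2)·1 = 0 ⇒ exp(ΔT) = 2
  r1: exp(m) + (-2)·1 = 0 ⇒ exp(m) = 2
Π_1 = ΔT^2 · m^2 · X1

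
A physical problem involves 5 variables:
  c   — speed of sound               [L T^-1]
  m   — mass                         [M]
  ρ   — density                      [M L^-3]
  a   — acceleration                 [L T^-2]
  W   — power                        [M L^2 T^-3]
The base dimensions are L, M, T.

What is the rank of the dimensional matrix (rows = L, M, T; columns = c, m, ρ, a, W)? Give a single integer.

Write exponents as rows L,M,T / cols c,m,ρ,a,W:
  L: [ 1  0 -3  1  2]
  M: [ 0  1  1  0  1]
  T: [-1  0  0 -2 -3]
Row reduction gives pivot columns c,m,ρ; rank = 3

3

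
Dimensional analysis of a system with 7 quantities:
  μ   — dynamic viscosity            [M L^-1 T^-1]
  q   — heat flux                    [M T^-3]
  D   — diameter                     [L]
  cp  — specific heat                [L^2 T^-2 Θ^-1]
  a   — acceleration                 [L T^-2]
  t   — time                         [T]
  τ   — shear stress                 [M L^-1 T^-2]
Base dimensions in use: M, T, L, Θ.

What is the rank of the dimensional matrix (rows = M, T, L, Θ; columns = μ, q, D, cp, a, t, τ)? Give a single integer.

Exponent matrix [M,T,L,Θ] × [μ,q,D,cp,a,t,τ]:
  M: [ 1  1  0  0  0  0  1]
  T: [-1 -3  0 -2 -2  1 -2]
  L: [-1  0  1  2  1  0 -1]
  Θ: [ 0  0  0 -1  0  0  0]
RREF → pivots at {μ,q,D,cp} ⇒ r = 4

4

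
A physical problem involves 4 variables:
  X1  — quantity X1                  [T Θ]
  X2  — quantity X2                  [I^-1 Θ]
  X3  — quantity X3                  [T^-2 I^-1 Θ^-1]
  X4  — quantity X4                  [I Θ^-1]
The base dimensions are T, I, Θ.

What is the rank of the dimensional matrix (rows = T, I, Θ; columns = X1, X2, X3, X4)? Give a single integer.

Dimensional matrix (T×I×Θ by X1×X2×X3×X4):
  T: [ 1  0 -2  0]
  I: [ 0 -1 -1  1]
  Θ: [ 1  1 -1 -1]
Echelon form has 2 nonzero rows (pivots: X1,X2)

2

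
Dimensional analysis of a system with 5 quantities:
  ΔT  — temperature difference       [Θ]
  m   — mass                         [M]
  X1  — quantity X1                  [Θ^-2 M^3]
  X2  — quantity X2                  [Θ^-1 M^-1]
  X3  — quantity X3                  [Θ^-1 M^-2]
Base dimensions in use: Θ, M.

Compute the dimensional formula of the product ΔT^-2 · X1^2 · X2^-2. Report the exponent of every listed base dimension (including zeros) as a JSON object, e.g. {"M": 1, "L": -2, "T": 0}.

{"Θ": -4, "M": 8}

Dimensional matrix (Θ×M by ΔT×m×X1×X2×X3):
  Θ: [ 1  0 -2 -1 -1]
  M: [ 0  1  3 -1 -2]
  [Θ]: (-2)·1+(2)·-2+(-2)·-1 = -4
  [M]: (-2)·0+(2)·3+(-2)·-1 = 8
⇒ Θ^-4 M^8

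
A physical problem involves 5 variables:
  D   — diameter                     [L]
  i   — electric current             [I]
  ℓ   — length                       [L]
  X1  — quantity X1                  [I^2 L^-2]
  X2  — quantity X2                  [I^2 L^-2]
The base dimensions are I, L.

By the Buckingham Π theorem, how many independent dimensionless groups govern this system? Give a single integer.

Write exponents as rows I,L / cols D,i,ℓ,X1,X2:
  I: [ 0  1  0  2  2]
  L: [ 1  0  1 -2 -2]
RREF → pivots at {D,i} ⇒ r = 2
5 vars − rank 2 = 3 Π groups

3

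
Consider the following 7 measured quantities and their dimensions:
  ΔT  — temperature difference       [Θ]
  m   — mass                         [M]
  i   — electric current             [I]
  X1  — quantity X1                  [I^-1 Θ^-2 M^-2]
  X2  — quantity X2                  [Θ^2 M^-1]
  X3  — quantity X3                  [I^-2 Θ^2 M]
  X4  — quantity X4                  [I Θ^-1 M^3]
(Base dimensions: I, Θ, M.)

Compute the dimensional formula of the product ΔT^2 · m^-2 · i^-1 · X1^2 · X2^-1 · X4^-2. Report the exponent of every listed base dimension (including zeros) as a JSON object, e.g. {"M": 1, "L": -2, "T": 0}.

Exponent matrix [I,Θ,M] × [ΔT,m,i,X1,X2,X3,X4]:
  I: [ 0  0  1 -1  0 -2  1]
  Θ: [ 1  0  0 -2  2  2 -1]
  M: [ 0  1  0 -2 -1  1  3]
  [I]: (2)·0+(-2)·0+(-1)·1+(2)·-1+(-1)·0+(-2)·1 = -5
  [Θ]: (2)·1+(-2)·0+(-1)·0+(2)·-2+(-1)·2+(-2)·-1 = -2
  [M]: (2)·0+(-2)·1+(-1)·0+(2)·-2+(-1)·-1+(-2)·3 = -11
⇒ I^-5 Θ^-2 M^-11

{"I": -5, "Θ": -2, "M": -11}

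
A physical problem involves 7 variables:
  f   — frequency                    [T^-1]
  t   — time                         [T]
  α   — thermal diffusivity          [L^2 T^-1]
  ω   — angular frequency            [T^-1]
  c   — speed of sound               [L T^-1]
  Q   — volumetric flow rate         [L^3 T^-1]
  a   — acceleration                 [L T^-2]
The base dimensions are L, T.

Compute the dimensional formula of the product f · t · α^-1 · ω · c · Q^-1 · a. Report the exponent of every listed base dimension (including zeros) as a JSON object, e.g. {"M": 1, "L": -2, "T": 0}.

{"L": -3, "T": -2}

Write exponents as rows L,T / cols f,t,α,ω,c,Q,a:
  L: [ 0  0  2  0  1  3  1]
  T: [-1  1 -1 -1 -1 -1 -2]
  [L]: (1)·0+(1)·0+(-1)·2+(1)·0+(1)·1+(-1)·3+(1)·1 = -3
  [T]: (1)·-1+(1)·1+(-1)·-1+(1)·-1+(1)·-1+(-1)·-1+(1)·-2 = -2
⇒ L^-3 T^-2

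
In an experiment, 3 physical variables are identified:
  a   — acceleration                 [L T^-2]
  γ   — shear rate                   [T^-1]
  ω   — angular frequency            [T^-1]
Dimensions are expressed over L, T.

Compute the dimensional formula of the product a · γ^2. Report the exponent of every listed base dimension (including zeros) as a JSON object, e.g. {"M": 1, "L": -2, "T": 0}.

{"L": 1, "T": -4}

Exponent matrix [L,T] × [a,γ,ω]:
  L: [ 1  0  0]
  T: [-2 -1 -1]
  [L]: (1)·1+(2)·0 = 1
  [T]: (1)·-2+(2)·-1 = -4
⇒ L T^-4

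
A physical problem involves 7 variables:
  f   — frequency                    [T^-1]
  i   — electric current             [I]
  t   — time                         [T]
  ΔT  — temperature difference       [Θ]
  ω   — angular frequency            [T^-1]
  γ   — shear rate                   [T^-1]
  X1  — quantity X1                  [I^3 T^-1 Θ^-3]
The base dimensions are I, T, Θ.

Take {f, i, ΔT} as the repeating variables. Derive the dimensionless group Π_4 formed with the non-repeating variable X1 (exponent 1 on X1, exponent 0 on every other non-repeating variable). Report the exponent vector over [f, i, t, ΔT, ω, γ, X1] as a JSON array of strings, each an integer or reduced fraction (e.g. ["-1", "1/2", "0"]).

Exponent matrix [I,T,Θ] × [f,i,t,ΔT,ω,γ,X1]:
  I: [ 0  1  0  0  0  0  3]
  T: [-1  0  1  0 -1 -1 -1]
  Θ: [ 0  0  0  1  0  0 -3]
RREF → pivots at {f,i,ΔT} ⇒ r = 3
Pivot set = {f,i,ΔT}, free = {t,ω,γ,X1}
RREF:
  r0: [   1    0   -1    0    1    1    1]
  r1: [   0    1    0    0    0    0    3]
  r2: [   0    0    0    1    0    0   -3]
Fix exponent of X1 at 1, t at 0, ω at 0, γ at 0; solve each RREF row for its pivot's exponent:
  r0: exp(f) + (1)·1 = 0 ⇒ exp(f) = -1
  r1: exp(i) + (3)·1 = 0 ⇒ exp(i) = -3
  r2: exp(ΔT) + (-3)·1 = 0 ⇒ exp(ΔT) = 3
Π_4 = f^-1 · i^-3 · ΔT^3 · X1

["-1", "-3", "0", "3", "0", "0", "1"]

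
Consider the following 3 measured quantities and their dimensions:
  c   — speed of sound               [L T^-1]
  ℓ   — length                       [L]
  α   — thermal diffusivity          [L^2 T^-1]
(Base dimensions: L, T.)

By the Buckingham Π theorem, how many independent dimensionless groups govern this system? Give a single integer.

1

Dimensional matrix (L×T by c×ℓ×α):
  L: [ 1  1  2]
  T: [-1  0 -1]
Row reduction gives pivot columns c,ℓ; rank = 2
Π count = n − r = 3 − 2 = 1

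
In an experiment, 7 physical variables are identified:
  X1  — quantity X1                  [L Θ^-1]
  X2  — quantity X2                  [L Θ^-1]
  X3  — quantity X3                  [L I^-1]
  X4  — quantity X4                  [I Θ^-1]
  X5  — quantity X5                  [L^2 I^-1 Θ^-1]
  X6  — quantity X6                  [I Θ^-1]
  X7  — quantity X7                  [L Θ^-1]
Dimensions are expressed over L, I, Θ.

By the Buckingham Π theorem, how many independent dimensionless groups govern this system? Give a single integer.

Dimensional matrix (L×I×Θ by X1×X2×X3×X4×X5×X6×X7):
  L: [ 1  1  1  0  2  0  1]
  I: [ 0  0 -1  1 -1  1  0]
  Θ: [-1 -1  0 -1 -1 -1 -1]
Echelon form has 2 nonzero rows (pivots: X1,X3)
Π count = n − r = 7 − 2 = 5

5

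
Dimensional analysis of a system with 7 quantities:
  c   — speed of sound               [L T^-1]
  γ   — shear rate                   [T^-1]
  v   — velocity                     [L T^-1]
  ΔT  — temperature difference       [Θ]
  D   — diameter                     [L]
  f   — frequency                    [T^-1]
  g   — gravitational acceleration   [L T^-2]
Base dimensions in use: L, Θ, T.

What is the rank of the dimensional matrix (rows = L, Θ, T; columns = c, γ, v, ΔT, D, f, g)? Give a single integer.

3

Write exponents as rows L,Θ,T / cols c,γ,v,ΔT,D,f,g:
  L: [ 1  0  1  0  1  0  1]
  Θ: [ 0  0  0  1  0  0  0]
  T: [-1 -1 -1  0  0 -1 -2]
RREF → pivots at {c,γ,ΔT} ⇒ r = 3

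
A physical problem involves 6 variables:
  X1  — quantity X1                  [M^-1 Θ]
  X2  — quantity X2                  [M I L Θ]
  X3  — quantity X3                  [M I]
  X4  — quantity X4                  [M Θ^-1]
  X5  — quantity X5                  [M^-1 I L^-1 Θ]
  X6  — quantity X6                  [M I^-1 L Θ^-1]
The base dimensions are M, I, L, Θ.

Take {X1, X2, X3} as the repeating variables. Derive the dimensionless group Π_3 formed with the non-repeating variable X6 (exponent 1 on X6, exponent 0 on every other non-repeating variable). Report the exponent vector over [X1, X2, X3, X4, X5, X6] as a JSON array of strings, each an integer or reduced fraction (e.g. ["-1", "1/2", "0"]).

Write exponents as rows M,I,L,Θ / cols X1,X2,X3,X4,X5,X6:
  M: [-1  1  1  1 -1  1]
  I: [ 0  1  1  0  1 -1]
  L: [ 0  1  0  0 -1  1]
  Θ: [ 1  1  0 -1  1 -1]
RREF → pivots at {X1,X2,X3} ⇒ r = 3
Repeat: X1,X2,X3; free: X4,X5,X6
RREF:
  r0: [   1    0    0   -1    2   -2]
  r1: [   0    1    0    0   -1    1]
  r2: [   0    0    1    0    2   -2]
  r3: [   0    0    0    0    0    0]
Fix exponent of X6 at 1, X4 at 0, X5 at 0; solve each RREF row for its pivot's exponent:
  r0: exp(X1) + (-2)·1 = 0 ⇒ exp(X1) = 2
  r1: exp(X2) + (1)·1 = 0 ⇒ exp(X2) = -1
  r2: exp(X3) + (-2)·1 = 0 ⇒ exp(X3) = 2
Π_3 = X1^2 · X2^-1 · X3^2 · X6

["2", "-1", "2", "0", "0", "1"]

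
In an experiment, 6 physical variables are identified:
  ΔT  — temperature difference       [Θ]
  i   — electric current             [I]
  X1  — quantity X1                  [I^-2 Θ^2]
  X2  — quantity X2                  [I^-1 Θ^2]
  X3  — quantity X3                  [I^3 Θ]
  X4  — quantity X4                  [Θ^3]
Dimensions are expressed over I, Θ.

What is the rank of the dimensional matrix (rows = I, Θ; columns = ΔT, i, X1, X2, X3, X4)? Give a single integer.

2

Write exponents as rows I,Θ / cols ΔT,i,X1,X2,X3,X4:
  I: [ 0  1 -2 -1  3  0]
  Θ: [ 1  0  2  2  1  3]
Echelon form has 2 nonzero rows (pivots: ΔT,i)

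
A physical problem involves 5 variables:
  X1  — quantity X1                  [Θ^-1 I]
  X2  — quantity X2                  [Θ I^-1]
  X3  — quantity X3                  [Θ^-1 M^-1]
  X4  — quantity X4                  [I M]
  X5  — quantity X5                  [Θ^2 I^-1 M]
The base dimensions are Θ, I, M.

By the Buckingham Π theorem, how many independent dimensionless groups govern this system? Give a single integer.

3

Write exponents as rows Θ,I,M / cols X1,X2,X3,X4,X5:
  Θ: [-1  1 -1  0  2]
  I: [ 1 -1  0  1 -1]
  M: [ 0  0 -1  1  1]
RREF → pivots at {X1,X3} ⇒ r = 2
Π count = n − r = 5 − 2 = 3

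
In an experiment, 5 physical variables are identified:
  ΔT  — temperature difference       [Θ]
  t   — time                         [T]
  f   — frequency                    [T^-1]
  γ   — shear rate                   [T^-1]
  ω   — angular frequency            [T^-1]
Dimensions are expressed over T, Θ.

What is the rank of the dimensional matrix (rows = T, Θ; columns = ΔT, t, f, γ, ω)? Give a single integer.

Exponent matrix [T,Θ] × [ΔT,t,f,γ,ω]:
  T: [ 0  1 -1 -1 -1]
  Θ: [ 1  0  0  0  0]
Row reduction gives pivot columns ΔT,t; rank = 2

2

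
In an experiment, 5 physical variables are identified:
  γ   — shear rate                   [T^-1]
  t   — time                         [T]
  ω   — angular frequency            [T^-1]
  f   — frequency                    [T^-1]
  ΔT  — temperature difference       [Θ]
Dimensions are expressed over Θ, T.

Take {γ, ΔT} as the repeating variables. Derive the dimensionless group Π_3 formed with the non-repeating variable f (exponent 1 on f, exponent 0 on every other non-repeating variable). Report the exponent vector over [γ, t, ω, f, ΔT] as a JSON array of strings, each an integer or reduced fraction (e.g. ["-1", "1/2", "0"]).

Dimensional matrix (Θ×T by γ×t×ω×f×ΔT):
  Θ: [ 0  0  0  0  1]
  T: [-1  1 -1 -1  0]
Echelon form has 2 nonzero rows (pivots: γ,ΔT)
Repeat: γ,ΔT; free: t,ω,f
RREF:
  r0: [   1   -1    1    1    0]
  r1: [   0    0    0    0    1]
Fix exponent of f at 1, t at 0, ω at 0; solve each RREF row for its pivot's exponent:
  r0: exp(γ) + (1)·1 = 0 ⇒ exp(γ) = -1
  r1: exp(ΔT) + (0)·1 = 0 ⇒ exp(ΔT) = 0
Π_3 = γ^-1 · f

["-1", "0", "0", "1", "0"]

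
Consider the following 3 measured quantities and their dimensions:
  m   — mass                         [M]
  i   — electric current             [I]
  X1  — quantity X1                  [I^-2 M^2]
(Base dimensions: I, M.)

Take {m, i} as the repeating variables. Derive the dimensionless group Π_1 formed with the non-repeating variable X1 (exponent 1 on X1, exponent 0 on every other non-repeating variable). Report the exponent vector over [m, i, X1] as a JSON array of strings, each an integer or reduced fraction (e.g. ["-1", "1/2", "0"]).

Dimensional matrix (I×M by m×i×X1):
  I: [ 0  1 -2]
  M: [ 1  0  2]
RREF → pivots at {m,i} ⇒ r = 2
Pivot set = {m,i}, free = {X1}
RREF:
  r0: [   1    0    2]
  r1: [   0    1   -2]
Fix exponent of X1 at 1; solve each RREF row for its pivot's exponent:
  r0: exp(m) + (2)·1 = 0 ⇒ exp(m) = -2
  r1: exp(i) + (-2)·1 = 0 ⇒ exp(i) = 2
Π_1 = m^-2 · i^2 · X1

["-2", "2", "1"]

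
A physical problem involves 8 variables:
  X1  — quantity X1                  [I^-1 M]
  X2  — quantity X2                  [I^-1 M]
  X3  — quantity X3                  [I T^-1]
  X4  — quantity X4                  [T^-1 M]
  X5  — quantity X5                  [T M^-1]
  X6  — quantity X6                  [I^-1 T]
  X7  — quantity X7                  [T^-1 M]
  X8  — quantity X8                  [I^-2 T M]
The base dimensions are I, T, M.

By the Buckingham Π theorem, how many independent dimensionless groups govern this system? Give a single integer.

6

Write exponents as rows I,T,M / cols X1,X2,X3,X4,X5,X6,X7,X8:
  I: [-1 -1  1  0  0 -1  0 -2]
  T: [ 0  0 -1 -1  1  1 -1  1]
  M: [ 1  1  0  1 -1  0  1  1]
RREF → pivots at {X1,X3} ⇒ r = 2
8 vars − rank 2 = 6 Π groups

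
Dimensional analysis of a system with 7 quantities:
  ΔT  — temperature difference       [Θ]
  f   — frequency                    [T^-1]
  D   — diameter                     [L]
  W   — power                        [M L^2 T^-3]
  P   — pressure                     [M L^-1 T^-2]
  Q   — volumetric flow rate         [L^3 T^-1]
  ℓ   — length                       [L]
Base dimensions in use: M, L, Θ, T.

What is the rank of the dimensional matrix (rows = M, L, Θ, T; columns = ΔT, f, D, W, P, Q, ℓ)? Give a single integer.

Write exponents as rows M,L,Θ,T / cols ΔT,f,D,W,P,Q,ℓ:
  M: [ 0  0  0  1  1  0  0]
  L: [ 0  0  1  2 -1  3  1]
  Θ: [ 1  0  0  0  0  0  0]
  T: [ 0 -1  0 -3 -2 -1  0]
RREF → pivots at {ΔT,f,D,W} ⇒ r = 4

4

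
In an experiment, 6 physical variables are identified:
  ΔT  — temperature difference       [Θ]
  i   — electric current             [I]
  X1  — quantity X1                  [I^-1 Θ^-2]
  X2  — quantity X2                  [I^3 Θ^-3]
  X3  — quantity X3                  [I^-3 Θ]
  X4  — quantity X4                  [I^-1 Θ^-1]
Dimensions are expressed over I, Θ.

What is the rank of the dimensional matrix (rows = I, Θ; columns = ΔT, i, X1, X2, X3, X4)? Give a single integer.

2

Write exponents as rows I,Θ / cols ΔT,i,X1,X2,X3,X4:
  I: [ 0  1 -1  3 -3 -1]
  Θ: [ 1  0 -2 -3  1 -1]
RREF → pivots at {ΔT,i} ⇒ r = 2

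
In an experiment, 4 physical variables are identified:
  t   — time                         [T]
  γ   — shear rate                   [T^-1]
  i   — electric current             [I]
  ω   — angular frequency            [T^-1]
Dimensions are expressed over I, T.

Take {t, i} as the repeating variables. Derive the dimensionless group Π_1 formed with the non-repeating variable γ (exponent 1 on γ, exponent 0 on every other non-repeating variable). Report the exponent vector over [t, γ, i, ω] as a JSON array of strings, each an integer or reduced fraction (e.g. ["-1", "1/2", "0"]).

["1", "1", "0", "0"]

Write exponents as rows I,T / cols t,γ,i,ω:
  I: [ 0  0  1  0]
  T: [ 1 -1  0 -1]
Echelon form has 2 nonzero rows (pivots: t,i)
Repeat: t,i; free: γ,ω
RREF:
  r0: [   1   -1    0   -1]
  r1: [   0    0    1    0]
Fix exponent of γ at 1, ω at 0; solve each RREF row for its pivot's exponent:
  r0: exp(t) + (-1)·1 = 0 ⇒ exp(t) = 1
  r1: exp(i) + (0)·1 = 0 ⇒ exp(i) = 0
Π_1 = t · γ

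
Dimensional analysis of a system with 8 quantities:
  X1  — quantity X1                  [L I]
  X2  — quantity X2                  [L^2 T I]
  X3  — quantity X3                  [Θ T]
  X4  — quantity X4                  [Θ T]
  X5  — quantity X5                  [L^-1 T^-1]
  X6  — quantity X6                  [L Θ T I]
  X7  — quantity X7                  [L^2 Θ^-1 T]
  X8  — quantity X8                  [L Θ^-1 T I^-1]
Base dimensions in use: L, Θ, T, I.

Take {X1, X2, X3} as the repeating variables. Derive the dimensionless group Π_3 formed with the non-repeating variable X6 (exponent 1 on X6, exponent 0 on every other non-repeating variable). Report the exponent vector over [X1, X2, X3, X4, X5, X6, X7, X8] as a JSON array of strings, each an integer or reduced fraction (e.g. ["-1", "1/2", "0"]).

Write exponents as rows L,Θ,T,I / cols X1,X2,X3,X4,X5,X6,X7,X8:
  L: [ 1  2  0  0 -1  1  2  1]
  Θ: [ 0  0  1  1  0  1 -1 -1]
  T: [ 0  1  1  1 -1  1  1  1]
  I: [ 1  1  0  0  0  1  0 -1]
Row reduction gives pivot columns X1,X2,X3; rank = 3
Repeat: X1,X2,X3; free: X4,X5,X6,X7,X8
RREF:
  r0: [   1    0    0    0    1    1   -2   -3]
  r1: [   0    1    0    0   -1    0    2    2]
  r2: [   0    0    1    1    0    1   -1   -1]
  r3: [   0    0    0    0    0    0    0    0]
Fix exponent of X6 at 1, X4 at 0, X5 at 0, X7 at 0, X8 at 0; solve each RREF row for its pivot's exponent:
  r0: exp(X1) + (1)·1 = 0 ⇒ exp(X1) = -1
  r1: exp(X2) + (0)·1 = 0 ⇒ exp(X2) = 0
  r2: exp(X3) + (1)·1 = 0 ⇒ exp(X3) = -1
Π_3 = X1^-1 · X3^-1 · X6

["-1", "0", "-1", "0", "0", "1", "0", "0"]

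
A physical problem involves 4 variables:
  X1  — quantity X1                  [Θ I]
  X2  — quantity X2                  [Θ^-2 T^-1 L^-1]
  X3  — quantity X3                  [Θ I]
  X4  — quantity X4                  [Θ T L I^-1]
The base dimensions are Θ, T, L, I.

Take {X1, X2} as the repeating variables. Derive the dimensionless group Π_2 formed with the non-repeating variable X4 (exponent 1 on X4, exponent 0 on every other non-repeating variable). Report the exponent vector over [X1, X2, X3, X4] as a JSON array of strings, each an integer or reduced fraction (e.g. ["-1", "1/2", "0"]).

Exponent matrix [Θ,T,L,I] × [X1,X2,X3,X4]:
  Θ: [ 1 -2  1  1]
  T: [ 0 -1  0  1]
  L: [ 0 -1  0  1]
  I: [ 1  0  1 -1]
RREF → pivots at {X1,X2} ⇒ r = 2
Pivot set = {X1,X2}, free = {X3,X4}
RREF:
  r0: [   1    0    1   -1]
  r1: [   0    1    0   -1]
  r2: [   0    0    0    0]
  r3: [   0    0    0    0]
Fix exponent of X4 at 1, X3 at 0; solve each RREF row for its pivot's exponent:
  r0: exp(X1) + (-1)·1 = 0 ⇒ exp(X1) = 1
  r1: exp(X2) + (-1)·1 = 0 ⇒ exp(X2) = 1
Π_2 = X1 · X2 · X4

["1", "1", "0", "1"]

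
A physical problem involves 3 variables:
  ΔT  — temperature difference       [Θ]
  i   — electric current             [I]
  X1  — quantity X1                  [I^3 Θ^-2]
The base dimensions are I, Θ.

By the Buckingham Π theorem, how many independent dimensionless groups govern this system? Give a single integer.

1

Exponent matrix [I,Θ] × [ΔT,i,X1]:
  I: [ 0  1  3]
  Θ: [ 1  0 -2]
Echelon form has 2 nonzero rows (pivots: ΔT,i)
Π count = n − r = 3 − 2 = 1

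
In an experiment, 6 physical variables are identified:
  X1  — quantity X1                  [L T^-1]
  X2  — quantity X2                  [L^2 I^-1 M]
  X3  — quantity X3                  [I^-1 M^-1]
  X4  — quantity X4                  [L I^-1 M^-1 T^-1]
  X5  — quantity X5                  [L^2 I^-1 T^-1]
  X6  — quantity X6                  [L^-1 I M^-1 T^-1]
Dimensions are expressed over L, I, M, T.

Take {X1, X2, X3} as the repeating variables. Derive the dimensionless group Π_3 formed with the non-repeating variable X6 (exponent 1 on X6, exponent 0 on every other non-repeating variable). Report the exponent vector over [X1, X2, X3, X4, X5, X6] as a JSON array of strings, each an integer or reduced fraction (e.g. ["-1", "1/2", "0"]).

Dimensional matrix (L×I×M×T by X1×X2×X3×X4×X5×X6):
  L: [ 1  2  0  1  2 -1]
  I: [ 0 -1 -1 -1 -1  1]
  M: [ 0  1 -1 -1  0 -1]
  T: [-1  0  0 -1 -1 -1]
Echelon form has 3 nonzero rows (pivots: X1,X2,X3)
Pivot set = {X1,X2,X3}, free = {X4,X5,X6}
RREF:
  r0: [   1    0    0    1    1    1]
  r1: [   0    1    0    0  1/2   -1]
  r2: [   0    0    1    1  1/2    0]
  r3: [   0    0    0    0    0    0]
Fix exponent of X6 at 1, X4 at 0, X5 at 0; solve each RREF row for its pivot's exponent:
  r0: exp(X1) + (1)·1 = 0 ⇒ exp(X1) = -1
  r1: exp(X2) + (-1)·1 = 0 ⇒ exp(X2) = 1
  r2: exp(X3) + (0)·1 = 0 ⇒ exp(X3) = 0
Π_3 = X1^-1 · X2 · X6

["-1", "1", "0", "0", "0", "1"]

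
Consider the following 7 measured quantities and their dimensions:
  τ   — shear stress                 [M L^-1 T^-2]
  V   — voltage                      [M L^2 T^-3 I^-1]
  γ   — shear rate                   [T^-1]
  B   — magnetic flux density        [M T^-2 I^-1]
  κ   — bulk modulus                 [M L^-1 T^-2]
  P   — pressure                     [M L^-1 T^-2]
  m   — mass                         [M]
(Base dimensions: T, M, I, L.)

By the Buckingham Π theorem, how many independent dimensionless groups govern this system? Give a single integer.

Dimensional matrix (T×M×I×L by τ×V×γ×B×κ×P×m):
  T: [-2 -3 -1 -2 -2 -2  0]
  M: [ 1  1  0  1  1  1  1]
  I: [ 0 -1  0 -1  0  0  0]
  L: [-1  2  0  0 -1 -1  0]
RREF → pivots at {τ,V,γ,B} ⇒ r = 4
7 vars − rank 4 = 3 Π groups

3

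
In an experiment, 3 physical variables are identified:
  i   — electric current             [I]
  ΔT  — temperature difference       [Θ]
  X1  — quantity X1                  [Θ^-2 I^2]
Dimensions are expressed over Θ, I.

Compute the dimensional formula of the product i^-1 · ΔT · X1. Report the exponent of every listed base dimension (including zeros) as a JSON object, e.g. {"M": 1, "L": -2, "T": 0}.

{"Θ": -1, "I": 1}

Dimensional matrix (Θ×I by i×ΔT×X1):
  Θ: [ 0  1 -2]
  I: [ 1  0  2]
  [Θ]: (-1)·0+(1)·1+(1)·-2 = -1
  [I]: (-1)·1+(1)·0+(1)·2 = 1
⇒ Θ^-1 I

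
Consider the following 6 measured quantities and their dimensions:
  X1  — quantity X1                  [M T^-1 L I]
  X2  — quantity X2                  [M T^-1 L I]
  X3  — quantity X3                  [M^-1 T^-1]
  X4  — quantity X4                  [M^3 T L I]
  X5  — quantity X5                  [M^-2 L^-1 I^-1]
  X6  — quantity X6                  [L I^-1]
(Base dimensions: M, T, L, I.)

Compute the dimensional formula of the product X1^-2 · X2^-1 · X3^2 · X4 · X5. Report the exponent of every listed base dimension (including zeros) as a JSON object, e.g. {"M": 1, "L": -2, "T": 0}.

Dimensional matrix (M×T×L×I by X1×X2×X3×X4×X5×X6):
  M: [ 1  1 -1  3 -2  0]
  T: [-1 -1 -1  1  0  0]
  L: [ 1  1  0  1 -1  1]
  I: [ 1  1  0  1 -1 -1]
  [M]: (-2)·1+(-1)·1+(2)·-1+(1)·3+(1)·-2 = -4
  [T]: (-2)·-1+(-1)·-1+(2)·-1+(1)·1+(1)·0 = 2
  [L]: (-2)·1+(-1)·1+(2)·0+(1)·1+(1)·-1 = -3
  [I]: (-2)·1+(-1)·1+(2)·0+(1)·1+(1)·-1 = -3
⇒ M^-4 T^2 L^-3 I^-3

{"M": -4, "T": 2, "L": -3, "I": -3}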